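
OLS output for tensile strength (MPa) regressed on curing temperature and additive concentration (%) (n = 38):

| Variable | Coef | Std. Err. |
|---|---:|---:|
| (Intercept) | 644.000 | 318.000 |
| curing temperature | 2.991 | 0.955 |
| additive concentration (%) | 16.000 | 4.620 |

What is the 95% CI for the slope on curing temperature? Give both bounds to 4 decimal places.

(1.0522, 4.9298)

Read off: b = 2.991, SE = 0.955 for curing temperature.
df = n − k − 1 = 38 − 2 − 1 = 35.
t* = t_{0.025, 35} = 2.030108.
Margin = t* × SE = 2.030108 × 0.955 = 1.938753.
CI: 2.991 ± 1.938753 → (1.0522, 4.9298).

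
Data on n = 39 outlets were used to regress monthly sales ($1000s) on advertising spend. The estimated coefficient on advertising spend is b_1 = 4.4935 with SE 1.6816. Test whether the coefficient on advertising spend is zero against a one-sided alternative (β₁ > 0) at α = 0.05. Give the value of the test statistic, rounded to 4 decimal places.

t = 2.6722

H₀: β₁ = 0 vs H₁: β₁ > 0.
t = (b_1 − β₁⁰)/SE = 4.4935 / 1.6816 = 2.6722.
df = n − 2 = 39 − 2 = 37.
One-sided p ≈ 0.0056, which is < 0.05, so reject H₀.
There is evidence that the true slope on advertising spend is positive.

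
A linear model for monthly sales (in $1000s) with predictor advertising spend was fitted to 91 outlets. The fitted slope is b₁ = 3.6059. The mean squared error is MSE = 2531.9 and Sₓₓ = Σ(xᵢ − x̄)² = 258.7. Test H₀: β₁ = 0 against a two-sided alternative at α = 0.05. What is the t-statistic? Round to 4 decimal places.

SE(b₁) = √(MSE/Sₓₓ) = √(2531.9/258.7) = 3.12842.
t = 3.6059 / 3.12842 = 1.1526.
df = n − 2 = 89.
Two-sided p ≈ 0.2522, which is ≥ 0.05, so fail to reject H₀.
The data do not give significant evidence of an association between advertising spend and monthly sales.

t = 1.1526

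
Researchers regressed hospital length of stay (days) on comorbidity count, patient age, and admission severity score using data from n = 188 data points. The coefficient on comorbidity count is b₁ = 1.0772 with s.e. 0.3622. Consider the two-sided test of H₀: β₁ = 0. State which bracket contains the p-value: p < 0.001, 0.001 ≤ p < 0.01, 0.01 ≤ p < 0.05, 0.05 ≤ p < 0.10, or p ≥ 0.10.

t = 1.0772 / 0.3622 = 2.974.
df = n − k − 1 = 188 − 3 − 1 = 184.
Two-sided p = 2·P(T_{184} > |t|) ≈ 0.0033.
So 0.001 ≤ p < 0.01.

0.001 ≤ p < 0.01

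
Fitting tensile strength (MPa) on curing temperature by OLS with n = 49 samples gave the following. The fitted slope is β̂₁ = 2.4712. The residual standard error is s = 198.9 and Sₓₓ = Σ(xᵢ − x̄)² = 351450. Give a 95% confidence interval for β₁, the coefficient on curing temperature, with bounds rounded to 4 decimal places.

(1.7962, 3.1462)

SE(β̂₁) = s/√Sₓₓ = 198.9/√351450 = 0.335508.
df = n − 2 = 47.
t* = t_{0.025, 47} = 2.011741.
Margin = t* × SE = 2.011741 × 0.335508 = 0.674955.
CI: 2.4712 ± 0.674955 → (1.7962, 3.1462).
With 95% confidence, each one-unit increase in curing temperature is associated with a change of between 1.7962 and 3.1462 MPa in tensile strength.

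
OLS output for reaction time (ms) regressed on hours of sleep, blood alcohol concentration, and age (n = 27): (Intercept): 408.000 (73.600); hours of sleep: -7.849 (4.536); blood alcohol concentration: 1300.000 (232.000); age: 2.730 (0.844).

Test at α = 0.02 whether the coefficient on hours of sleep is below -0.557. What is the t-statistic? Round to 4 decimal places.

Read off: b = -7.849, SE = 4.536 for hours of sleep.
H₀: β₁ = -0.557 vs H₁: β₁ < -0.557.
t = (-7.849 − (-0.557)) / 4.536 = -1.6076.
df = n − k − 1 = 27 − 3 − 1 = 23.
One-sided p ≈ 0.0608, which is ≥ 0.02, so fail to reject H₀.
The data do not give significant evidence that the true slope on hours of sleep is below -0.557 ms per unit, holding the other predictors fixed.

t = -1.6076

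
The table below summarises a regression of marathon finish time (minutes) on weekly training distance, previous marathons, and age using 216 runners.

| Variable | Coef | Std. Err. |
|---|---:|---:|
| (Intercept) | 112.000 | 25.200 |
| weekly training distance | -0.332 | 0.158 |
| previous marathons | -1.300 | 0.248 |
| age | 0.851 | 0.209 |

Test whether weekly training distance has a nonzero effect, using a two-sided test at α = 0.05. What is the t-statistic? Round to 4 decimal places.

Read off: b = -0.332, SE = 0.158 for weekly training distance.
H₀: β₁ = 0 vs H₁: β₁ ≠ 0.
t = -0.332 / 0.158 = -2.1013.
df = n − k − 1 = 216 − 3 − 1 = 212.
Two-sided p ≈ 0.0368, which is < 0.05, so reject H₀.
There is evidence that weekly training distance is associated with marathon finish time, holding the other predictors fixed.

t = -2.1013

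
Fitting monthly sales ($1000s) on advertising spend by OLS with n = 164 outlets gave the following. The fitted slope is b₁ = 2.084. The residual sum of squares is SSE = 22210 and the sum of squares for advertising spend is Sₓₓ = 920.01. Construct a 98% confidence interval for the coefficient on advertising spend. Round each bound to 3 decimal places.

(1.177, 2.991)

MSE = SSE/(n − 2) = 22210/162 = 137.099.
SE(b₁) = √(MSE/Sₓₓ) = √(137.099/920.01) = 0.38603.
df = n − 2 = 162.
t* = t_{0.01, 162} = 2.349586.
Margin = t* × SE = 2.349586 × 0.38603 = 0.90701.
CI: 2.084 ± 0.90701 → (1.177, 2.991).
With 98% confidence, each one-unit increase in advertising spend is associated with a change of between 1.177 and 2.991 $1000s in monthly sales.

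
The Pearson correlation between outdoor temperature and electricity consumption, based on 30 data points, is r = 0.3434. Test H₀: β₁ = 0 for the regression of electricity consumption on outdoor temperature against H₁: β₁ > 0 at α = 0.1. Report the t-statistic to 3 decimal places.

t = r·√(n − 2)/√(1 − r²) = 0.3434·√28/√0.882076 = 1.935.
df = n − 2 = 28.
One-sided p ≈ 0.0316, which is < 0.1, so reject H₀.
There is evidence of a linear association between outdoor temperature and electricity consumption.

t = 1.935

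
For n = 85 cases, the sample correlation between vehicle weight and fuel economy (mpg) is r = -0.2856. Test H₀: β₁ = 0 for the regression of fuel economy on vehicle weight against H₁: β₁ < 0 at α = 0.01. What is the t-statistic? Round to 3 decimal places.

t = -2.715

t = r·√(n − 2)/√(1 − r²) = -0.2856·√83/√0.918433 = -2.715.
df = n − 2 = 83.
One-sided p ≈ 0.0040, which is < 0.01, so reject H₀.
There is evidence of a linear association between vehicle weight and fuel economy.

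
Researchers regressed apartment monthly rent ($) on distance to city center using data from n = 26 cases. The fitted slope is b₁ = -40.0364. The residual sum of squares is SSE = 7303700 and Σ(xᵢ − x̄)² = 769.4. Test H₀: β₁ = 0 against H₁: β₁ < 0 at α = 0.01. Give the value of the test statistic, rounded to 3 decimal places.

MSE = SSE/(n − 2) = 7303700/24 = 304321.
SE(b₁) = √(MSE/Sₓₓ) = √(304321/769.4) = 19.8879.
t = -40.0364 / 19.8879 = -2.013.
df = n − 2 = 24.
One-sided p ≈ 0.0277, which is ≥ 0.01, so fail to reject H₀.
The data do not give significant evidence that the true slope on distance to city center is negative.

t = -2.013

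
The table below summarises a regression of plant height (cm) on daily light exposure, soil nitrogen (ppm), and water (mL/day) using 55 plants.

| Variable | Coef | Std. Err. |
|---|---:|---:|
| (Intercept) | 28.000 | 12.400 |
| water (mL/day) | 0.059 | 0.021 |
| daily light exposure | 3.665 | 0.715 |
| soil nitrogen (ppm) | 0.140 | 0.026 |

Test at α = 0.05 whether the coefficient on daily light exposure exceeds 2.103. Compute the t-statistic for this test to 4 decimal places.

t = 2.1846

Read off: b = 3.665, SE = 0.715 for daily light exposure.
H₀: β₁ = 2.103 vs H₁: β₁ > 2.103.
t = (3.665 − 2.103) / 0.715 = 2.1846.
df = n − k − 1 = 55 − 3 − 1 = 51.
One-sided p ≈ 0.0168, which is < 0.05, so reject H₀.
There is evidence that the true slope on daily light exposure exceeds 2.103 cm per unit, holding the other predictors fixed.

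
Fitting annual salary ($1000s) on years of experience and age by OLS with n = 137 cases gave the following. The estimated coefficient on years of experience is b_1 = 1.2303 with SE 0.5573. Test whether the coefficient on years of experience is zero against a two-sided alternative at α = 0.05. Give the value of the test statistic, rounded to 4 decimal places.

H₀: β₁ = 0 vs H₁: β₁ ≠ 0.
t = (b_1 − β₁⁰)/SE = 1.2303 / 0.5573 = 2.2076.
df = n − k − 1 = 137 − 2 − 1 = 134.
Two-sided p ≈ 0.0290, which is < 0.05, so reject H₀.
There is evidence that years of experience is associated with annual salary, holding the other predictors fixed.

t = 2.2076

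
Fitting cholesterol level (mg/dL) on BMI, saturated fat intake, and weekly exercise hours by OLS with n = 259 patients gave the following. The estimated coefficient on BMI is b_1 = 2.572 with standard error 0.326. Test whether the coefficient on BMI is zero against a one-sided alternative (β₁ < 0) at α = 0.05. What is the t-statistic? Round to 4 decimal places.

t = 7.8896

H₀: β₁ = 0 vs H₁: β₁ < 0.
t = (b_1 − β₁⁰)/SE = 2.572 / 0.326 = 7.8896.
df = n − k − 1 = 259 − 3 − 1 = 255.
One-sided p ≈ 1.0000, which is ≥ 0.05, so fail to reject H₀.
The data do not give significant evidence that the true slope on BMI is negative, holding the other predictors fixed.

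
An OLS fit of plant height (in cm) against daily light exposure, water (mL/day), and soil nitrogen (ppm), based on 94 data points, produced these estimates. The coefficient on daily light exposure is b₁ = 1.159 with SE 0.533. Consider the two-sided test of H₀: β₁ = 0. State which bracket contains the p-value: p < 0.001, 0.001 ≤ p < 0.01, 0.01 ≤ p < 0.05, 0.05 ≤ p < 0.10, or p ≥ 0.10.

0.01 ≤ p < 0.05

t = 1.159 / 0.533 = 2.174.
df = n − k − 1 = 94 − 3 − 1 = 90.
Two-sided p = 2·P(T_{90} > |t|) ≈ 0.0323.
So 0.01 ≤ p < 0.05.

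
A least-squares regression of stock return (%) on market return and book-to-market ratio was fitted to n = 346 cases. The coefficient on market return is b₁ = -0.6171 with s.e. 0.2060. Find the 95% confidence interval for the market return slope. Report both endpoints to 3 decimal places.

(-1.022, -0.212)

df = n − k − 1 = 346 − 2 − 1 = 343.
t* = t_{0.025, 343} = 1.966904.
Margin = t* × SE = 1.966904 × 0.2060 = 0.40518.
CI: -0.6171 ± 0.40518 → (-1.022, -0.212).
With 95% confidence, each one-unit increase in market return is associated with a change of between -1.022 and -0.212 % in stock return, holding the other predictors fixed.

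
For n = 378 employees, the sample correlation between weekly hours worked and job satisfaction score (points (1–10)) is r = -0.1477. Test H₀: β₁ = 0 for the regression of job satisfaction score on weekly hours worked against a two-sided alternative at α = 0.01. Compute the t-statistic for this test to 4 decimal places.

t = r·√(n − 2)/√(1 − r²) = -0.1477·√376/√0.978185 = -2.8958.
df = n − 2 = 376.
Two-sided p ≈ 0.0040, which is < 0.01, so reject H₀.
There is evidence of a linear association between weekly hours worked and job satisfaction score.

t = -2.8958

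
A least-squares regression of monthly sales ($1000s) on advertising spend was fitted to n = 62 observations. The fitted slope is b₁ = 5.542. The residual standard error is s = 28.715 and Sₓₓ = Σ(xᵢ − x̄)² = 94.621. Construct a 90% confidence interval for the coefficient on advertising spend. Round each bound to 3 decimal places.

(0.610, 10.474)

SE(b₁) = s/√Sₓₓ = 28.715/√94.621 = 2.95199.
df = n − 2 = 60.
t* = t_{0.05, 60} = 1.670649.
Margin = t* × SE = 1.670649 × 2.95199 = 4.93174.
CI: 5.542 ± 4.93174 → (0.610, 10.474).
With 90% confidence, each one-unit increase in advertising spend is associated with a change of between 0.610 and 10.474 $1000s in monthly sales.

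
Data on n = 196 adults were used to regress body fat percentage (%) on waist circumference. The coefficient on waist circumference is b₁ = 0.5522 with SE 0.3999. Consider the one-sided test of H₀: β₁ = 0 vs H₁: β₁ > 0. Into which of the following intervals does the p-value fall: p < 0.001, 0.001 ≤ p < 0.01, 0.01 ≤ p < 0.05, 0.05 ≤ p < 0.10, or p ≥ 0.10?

0.05 ≤ p < 0.10

t = 0.5522 / 0.3999 = 1.381.
df = n − 2 = 196 − 2 = 194.
One-sided p = P(T_{194} > t) ≈ 0.0845.
So 0.05 ≤ p < 0.10.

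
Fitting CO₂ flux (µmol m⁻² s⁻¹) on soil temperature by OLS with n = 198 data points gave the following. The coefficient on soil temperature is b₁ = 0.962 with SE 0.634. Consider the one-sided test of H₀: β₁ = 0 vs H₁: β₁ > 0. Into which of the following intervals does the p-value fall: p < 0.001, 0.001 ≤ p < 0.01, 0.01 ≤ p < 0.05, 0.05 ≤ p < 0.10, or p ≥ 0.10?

0.05 ≤ p < 0.10

t = 0.962 / 0.634 = 1.517.
df = n − 2 = 198 − 2 = 196.
One-sided p = P(T_{196} > t) ≈ 0.0654.
So 0.05 ≤ p < 0.10.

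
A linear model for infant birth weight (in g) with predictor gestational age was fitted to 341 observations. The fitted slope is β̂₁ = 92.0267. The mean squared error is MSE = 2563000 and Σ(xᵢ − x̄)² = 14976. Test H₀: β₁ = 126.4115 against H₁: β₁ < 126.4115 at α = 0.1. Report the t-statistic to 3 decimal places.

SE(β̂₁) = √(MSE/Sₓₓ) = √(2.563e+06/14976) = 13.0821.
t = (92.0267 − 126.4115) / 13.0821 = -2.628.
df = n − 2 = 339.
One-sided p ≈ 0.0045, which is < 0.1, so reject H₀.
There is evidence that the true slope on gestational age is below 126.4115 g per unit.

t = -2.628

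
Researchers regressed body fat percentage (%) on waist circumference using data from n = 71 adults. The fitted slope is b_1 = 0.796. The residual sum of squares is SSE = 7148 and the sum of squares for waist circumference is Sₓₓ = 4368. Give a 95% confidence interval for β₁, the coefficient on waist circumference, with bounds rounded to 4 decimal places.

MSE = SSE/(n − 2) = 7148/69 = 103.594.
SE(b_1) = √(MSE/Sₓₓ) = √(103.594/4368) = 0.154002.
df = n − 2 = 69.
t* = t_{0.025, 69} = 1.994945.
Margin = t* × SE = 1.994945 × 0.154002 = 0.307226.
CI: 0.796 ± 0.307226 → (0.4888, 1.1032).
With 95% confidence, each one-unit increase in waist circumference is associated with a change of between 0.4888 and 1.1032 % in body fat percentage.

(0.4888, 1.1032)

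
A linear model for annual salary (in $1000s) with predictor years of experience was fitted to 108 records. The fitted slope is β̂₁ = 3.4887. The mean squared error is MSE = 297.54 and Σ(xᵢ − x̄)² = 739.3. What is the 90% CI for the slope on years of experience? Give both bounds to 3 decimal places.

SE(β̂₁) = √(MSE/Sₓₓ) = √(297.54/739.3) = 0.634399.
df = n − 2 = 106.
t* = t_{0.05, 106} = 1.659356.
Margin = t* × SE = 1.659356 × 0.634399 = 1.05269.
CI: 3.4887 ± 1.05269 → (2.436, 4.541).
With 90% confidence, each one-unit increase in years of experience is associated with a change of between 2.436 and 4.541 $1000s in annual salary.

(2.436, 4.541)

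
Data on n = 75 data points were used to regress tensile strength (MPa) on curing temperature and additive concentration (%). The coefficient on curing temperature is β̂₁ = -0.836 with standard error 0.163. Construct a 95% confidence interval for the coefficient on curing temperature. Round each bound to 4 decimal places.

(-1.1609, -0.5111)

df = n − k − 1 = 75 − 2 − 1 = 72.
t* = t_{0.025, 72} = 1.993464.
Margin = t* × SE = 1.993464 × 0.163 = 0.324935.
CI: -0.836 ± 0.324935 → (-1.1609, -0.5111).
With 95% confidence, each one-unit increase in curing temperature is associated with a change of between -1.1609 and -0.5111 MPa in tensile strength, holding the other predictors fixed.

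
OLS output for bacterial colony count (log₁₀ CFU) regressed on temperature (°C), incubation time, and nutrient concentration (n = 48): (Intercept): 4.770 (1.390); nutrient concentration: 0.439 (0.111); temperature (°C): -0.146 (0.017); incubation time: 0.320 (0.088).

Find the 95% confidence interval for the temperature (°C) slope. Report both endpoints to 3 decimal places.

Read off: b = -0.146, SE = 0.017 for temperature (°C).
df = n − k − 1 = 48 − 3 − 1 = 44.
t* = t_{0.025, 44} = 2.015368.
Margin = t* × SE = 2.015368 × 0.017 = 0.03426.
CI: -0.146 ± 0.03426 → (-0.180, -0.112).

(-0.180, -0.112)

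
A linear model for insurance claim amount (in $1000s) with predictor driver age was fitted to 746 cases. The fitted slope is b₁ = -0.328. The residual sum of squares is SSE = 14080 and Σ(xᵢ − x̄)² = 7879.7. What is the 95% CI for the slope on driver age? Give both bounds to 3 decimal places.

MSE = SSE/(n − 2) = 14080/744 = 18.9247.
SE(b₁) = √(MSE/Sₓₓ) = √(18.9247/7879.7) = 0.0490072.
df = n − 2 = 744.
t* = t_{0.025, 744} = 1.963158.
Margin = t* × SE = 1.963158 × 0.0490072 = 0.09621.
CI: -0.328 ± 0.09621 → (-0.424, -0.232).
With 95% confidence, each one-unit increase in driver age is associated with a change of between -0.424 and -0.232 $1000s in insurance claim amount.

(-0.424, -0.232)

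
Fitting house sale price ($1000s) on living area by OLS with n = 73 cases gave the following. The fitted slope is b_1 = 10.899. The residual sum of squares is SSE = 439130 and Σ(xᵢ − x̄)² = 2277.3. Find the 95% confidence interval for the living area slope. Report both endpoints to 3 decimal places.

MSE = SSE/(n − 2) = 439130/71 = 6184.93.
SE(b_1) = √(MSE/Sₓₓ) = √(6184.93/2277.3) = 1.648.
df = n − 2 = 71.
t* = t_{0.025, 71} = 1.993943.
Margin = t* × SE = 1.993943 × 1.648 = 3.28602.
CI: 10.899 ± 3.28602 → (7.613, 14.185).
With 95% confidence, each one-unit increase in living area is associated with a change of between 7.613 and 14.185 $1000s in house sale price.

(7.613, 14.185)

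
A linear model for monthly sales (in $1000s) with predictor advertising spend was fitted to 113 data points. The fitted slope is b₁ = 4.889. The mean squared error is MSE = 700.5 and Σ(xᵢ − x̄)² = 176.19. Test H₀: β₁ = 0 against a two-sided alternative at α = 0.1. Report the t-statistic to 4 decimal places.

SE(b₁) = √(MSE/Sₓₓ) = √(700.5/176.19) = 1.99395.
t = 4.889 / 1.99395 = 2.4519.
df = n − 2 = 111.
Two-sided p ≈ 0.0158, which is < 0.1, so reject H₀.
There is evidence that advertising spend is associated with monthly sales.

t = 2.4519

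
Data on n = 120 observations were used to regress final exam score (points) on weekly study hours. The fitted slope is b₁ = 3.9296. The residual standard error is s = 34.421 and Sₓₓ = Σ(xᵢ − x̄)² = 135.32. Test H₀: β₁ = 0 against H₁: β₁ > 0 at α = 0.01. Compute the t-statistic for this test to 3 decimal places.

SE(b₁) = s/√Sₓₓ = 34.421/√135.32 = 2.95898.
t = 3.9296 / 2.95898 = 1.328.
df = n − 2 = 118.
One-sided p ≈ 0.0934, which is ≥ 0.01, so fail to reject H₀.
The data do not give significant evidence that the true slope on weekly study hours is positive.

t = 1.328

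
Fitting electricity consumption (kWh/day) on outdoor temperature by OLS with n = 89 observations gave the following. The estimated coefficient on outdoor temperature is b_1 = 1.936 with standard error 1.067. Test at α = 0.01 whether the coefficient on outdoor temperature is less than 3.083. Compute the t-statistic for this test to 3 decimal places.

t = -1.075

H₀: β₁ = 3.083 vs H₁: β₁ < 3.083.
t = (b_1 − β₁⁰)/SE = (1.936 − 3.083) / 1.067 = -1.075.
df = n − 2 = 89 − 2 = 87.
One-sided p ≈ 0.1427, which is ≥ 0.01, so fail to reject H₀.
The data do not give significant evidence that the true slope on outdoor temperature is below 3.083 kWh/day per unit.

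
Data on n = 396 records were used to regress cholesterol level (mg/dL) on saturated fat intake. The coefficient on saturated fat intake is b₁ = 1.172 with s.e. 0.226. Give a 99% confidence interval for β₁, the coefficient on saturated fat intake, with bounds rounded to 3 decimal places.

(0.587, 1.757)

df = n − 2 = 396 − 2 = 394.
t* = t_{0.005, 394} = 2.588365.
Margin = t* × SE = 2.588365 × 0.226 = 0.58497.
CI: 1.172 ± 0.58497 → (0.587, 1.757).
With 99% confidence, each one-unit increase in saturated fat intake is associated with a change of between 0.587 and 1.757 mg/dL in cholesterol level.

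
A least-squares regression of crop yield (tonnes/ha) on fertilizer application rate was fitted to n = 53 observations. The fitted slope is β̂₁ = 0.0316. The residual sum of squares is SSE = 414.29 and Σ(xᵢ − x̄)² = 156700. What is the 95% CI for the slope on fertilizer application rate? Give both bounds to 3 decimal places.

(0.017, 0.046)

MSE = SSE/(n − 2) = 414.29/51 = 8.12333.
SE(β̂₁) = √(MSE/Sₓₓ) = √(8.12333/156700) = 0.0072.
df = n − 2 = 51.
t* = t_{0.025, 51} = 2.007584.
Margin = t* × SE = 2.007584 × 0.0072 = 0.01445.
CI: 0.0316 ± 0.01445 → (0.017, 0.046).
With 95% confidence, each one-unit increase in fertilizer application rate is associated with a change of between 0.017 and 0.046 tonnes/ha in crop yield.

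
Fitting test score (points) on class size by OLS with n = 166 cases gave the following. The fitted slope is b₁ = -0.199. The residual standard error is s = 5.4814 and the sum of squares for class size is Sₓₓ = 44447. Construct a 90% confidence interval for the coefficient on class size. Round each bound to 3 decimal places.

SE(b₁) = s/√Sₓₓ = 5.4814/√44447 = 0.0259998.
df = n − 2 = 164.
t* = t_{0.05, 164} = 1.654198.
Margin = t* × SE = 1.654198 × 0.0259998 = 0.04301.
CI: -0.199 ± 0.04301 → (-0.242, -0.156).
With 90% confidence, each one-unit increase in class size is associated with a change of between -0.242 and -0.156 points in test score.

(-0.242, -0.156)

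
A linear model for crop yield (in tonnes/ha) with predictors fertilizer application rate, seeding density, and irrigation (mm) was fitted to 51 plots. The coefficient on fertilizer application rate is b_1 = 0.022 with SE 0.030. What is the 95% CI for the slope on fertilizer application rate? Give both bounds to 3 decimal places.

df = n − k − 1 = 51 − 3 − 1 = 47.
t* = t_{0.025, 47} = 2.011741.
Margin = t* × SE = 2.011741 × 0.030 = 0.06035.
CI: 0.022 ± 0.06035 → (-0.038, 0.082).
With 95% confidence, each one-unit increase in fertilizer application rate is associated with a change of between -0.038 and 0.082 tonnes/ha in crop yield, holding the other predictors fixed.

(-0.038, 0.082)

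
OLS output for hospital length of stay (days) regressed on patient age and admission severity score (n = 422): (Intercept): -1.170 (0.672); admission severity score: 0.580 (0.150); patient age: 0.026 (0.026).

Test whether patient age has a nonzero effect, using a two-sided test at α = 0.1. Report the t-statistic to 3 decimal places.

t = 1.000

Read off: b = 0.026, SE = 0.026 for patient age.
H₀: β₁ = 0 vs H₁: β₁ ≠ 0.
t = 0.026 / 0.026 = 1.000.
df = n − k − 1 = 422 − 2 − 1 = 419.
Two-sided p ≈ 0.3179, which is ≥ 0.1, so fail to reject H₀.
The data do not give significant evidence of an association between patient age and hospital length of stay, after adjusting for the other predictors.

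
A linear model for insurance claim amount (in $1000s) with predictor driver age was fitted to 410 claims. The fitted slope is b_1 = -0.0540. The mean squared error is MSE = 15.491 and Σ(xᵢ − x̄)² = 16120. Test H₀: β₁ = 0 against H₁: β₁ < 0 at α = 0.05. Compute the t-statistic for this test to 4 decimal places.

SE(b_1) = √(MSE/Sₓₓ) = √(15.491/16120) = 0.0309997.
t = -0.0540 / 0.0309997 = -1.7420.
df = n − 2 = 408.
One-sided p ≈ 0.0411, which is < 0.05, so reject H₀.
There is evidence that the true slope on driver age is negative.

t = -1.7420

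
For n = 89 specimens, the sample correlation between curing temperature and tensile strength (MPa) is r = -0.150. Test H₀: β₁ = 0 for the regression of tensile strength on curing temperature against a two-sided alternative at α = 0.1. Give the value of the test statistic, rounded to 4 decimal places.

t = r·√(n − 2)/√(1 − r²) = -0.150·√87/√0.9775 = -1.4151.
df = n − 2 = 87.
Two-sided p ≈ 0.1606, which is ≥ 0.1, so fail to reject H₀.
The data do not give significant evidence of a linear association between curing temperature and tensile strength.

t = -1.4151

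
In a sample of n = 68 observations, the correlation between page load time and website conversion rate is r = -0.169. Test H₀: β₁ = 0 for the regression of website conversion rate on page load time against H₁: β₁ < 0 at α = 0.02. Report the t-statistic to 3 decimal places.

t = r·√(n − 2)/√(1 − r²) = -0.169·√66/√0.971439 = -1.393.
df = n − 2 = 66.
One-sided p ≈ 0.0841, which is ≥ 0.02, so fail to reject H₀.
The data do not give significant evidence of a linear association between page load time and website conversion rate.

t = -1.393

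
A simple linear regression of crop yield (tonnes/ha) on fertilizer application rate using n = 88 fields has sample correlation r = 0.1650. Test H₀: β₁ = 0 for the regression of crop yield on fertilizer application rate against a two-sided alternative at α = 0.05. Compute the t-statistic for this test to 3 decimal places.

t = r·√(n − 2)/√(1 − r²) = 0.1650·√86/√0.972775 = 1.551.
df = n − 2 = 86.
Two-sided p ≈ 0.1245, which is ≥ 0.05, so fail to reject H₀.
The data do not give significant evidence of a linear association between fertilizer application rate and crop yield.

t = 1.551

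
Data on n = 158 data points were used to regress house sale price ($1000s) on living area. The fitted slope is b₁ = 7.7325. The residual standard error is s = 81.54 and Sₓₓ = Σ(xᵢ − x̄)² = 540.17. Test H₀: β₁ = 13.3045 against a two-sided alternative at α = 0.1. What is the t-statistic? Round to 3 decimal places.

SE(b₁) = s/√Sₓₓ = 81.54/√540.17 = 3.50837.
t = (7.7325 − 13.3045) / 3.50837 = -1.588.
df = n − 2 = 156.
Two-sided p ≈ 0.1143, which is ≥ 0.1, so fail to reject H₀.
The data are consistent with a true slope of 13.3045 $1000s per unit of living area.

t = -1.588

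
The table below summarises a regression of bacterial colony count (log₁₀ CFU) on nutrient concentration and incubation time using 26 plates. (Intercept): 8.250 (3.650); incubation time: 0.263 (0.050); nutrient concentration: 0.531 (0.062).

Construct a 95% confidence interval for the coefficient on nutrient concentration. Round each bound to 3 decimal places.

(0.403, 0.659)

Read off: b = 0.531, SE = 0.062 for nutrient concentration.
df = n − k − 1 = 26 − 2 − 1 = 23.
t* = t_{0.025, 23} = 2.068658.
Margin = t* × SE = 2.068658 × 0.062 = 0.12826.
CI: 0.531 ± 0.12826 → (0.403, 0.659).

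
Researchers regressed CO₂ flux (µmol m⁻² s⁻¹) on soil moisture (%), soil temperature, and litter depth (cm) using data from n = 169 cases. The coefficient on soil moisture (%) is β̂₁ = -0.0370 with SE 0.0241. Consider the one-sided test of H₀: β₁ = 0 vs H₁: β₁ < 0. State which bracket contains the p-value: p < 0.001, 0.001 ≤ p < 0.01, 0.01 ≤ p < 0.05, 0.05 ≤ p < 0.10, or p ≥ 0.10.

t = -0.0370 / 0.0241 = -1.535.
df = n − k − 1 = 169 − 3 − 1 = 165.
One-sided p = P(T_{165} < t) ≈ 0.0633.
So 0.05 ≤ p < 0.10.

0.05 ≤ p < 0.10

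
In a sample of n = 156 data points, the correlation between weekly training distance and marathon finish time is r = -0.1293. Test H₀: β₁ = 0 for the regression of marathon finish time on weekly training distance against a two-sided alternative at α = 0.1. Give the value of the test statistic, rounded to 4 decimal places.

t = r·√(n − 2)/√(1 − r²) = -0.1293·√154/√0.983282 = -1.6182.
df = n − 2 = 154.
Two-sided p ≈ 0.1077, which is ≥ 0.1, so fail to reject H₀.
The data do not give significant evidence of a linear association between weekly training distance and marathon finish time.

t = -1.6182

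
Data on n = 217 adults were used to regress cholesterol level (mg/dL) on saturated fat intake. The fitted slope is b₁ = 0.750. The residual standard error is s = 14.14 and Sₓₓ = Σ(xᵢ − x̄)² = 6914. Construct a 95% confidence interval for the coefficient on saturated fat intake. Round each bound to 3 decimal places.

(0.415, 1.085)

SE(b₁) = s/√Sₓₓ = 14.14/√6914 = 0.170053.
df = n − 2 = 215.
t* = t_{0.025, 215} = 1.971059.
Margin = t* × SE = 1.971059 × 0.170053 = 0.33518.
CI: 0.750 ± 0.33518 → (0.415, 1.085).
With 95% confidence, each one-unit increase in saturated fat intake is associated with a change of between 0.415 and 1.085 mg/dL in cholesterol level.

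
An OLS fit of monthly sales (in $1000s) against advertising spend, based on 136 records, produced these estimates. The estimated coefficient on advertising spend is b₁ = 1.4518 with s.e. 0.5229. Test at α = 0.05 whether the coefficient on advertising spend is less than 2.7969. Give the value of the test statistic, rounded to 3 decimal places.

t = -2.572

H₀: β₁ = 2.7969 vs H₁: β₁ < 2.7969.
t = (b₁ − β₁⁰)/SE = (1.4518 − 2.7969) / 0.5229 = -2.572.
df = n − 2 = 136 − 2 = 134.
One-sided p ≈ 0.0056, which is < 0.05, so reject H₀.
There is evidence that the true slope on advertising spend is below 2.7969 $1000s per unit.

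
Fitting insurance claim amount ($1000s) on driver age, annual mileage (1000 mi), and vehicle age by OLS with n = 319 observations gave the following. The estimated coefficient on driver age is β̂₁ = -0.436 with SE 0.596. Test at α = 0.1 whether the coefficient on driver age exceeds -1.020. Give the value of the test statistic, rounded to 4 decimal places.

H₀: β₁ = -1.020 vs H₁: β₁ > -1.020.
t = (β̂₁ − β₁⁰)/SE = (-0.436 − (-1.020)) / 0.596 = 0.9799.
df = n − k − 1 = 319 − 3 − 1 = 315.
One-sided p ≈ 0.1640, which is ≥ 0.1, so fail to reject H₀.
The data do not give significant evidence that the true slope on driver age exceeds -1.020 $1000s per unit, holding the other predictors fixed.

t = 0.9799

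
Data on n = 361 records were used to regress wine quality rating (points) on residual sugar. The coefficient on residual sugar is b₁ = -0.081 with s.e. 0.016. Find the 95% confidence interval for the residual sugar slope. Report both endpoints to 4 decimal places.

(-0.1125, -0.0495)

df = n − 2 = 361 − 2 = 359.
t* = t_{0.025, 359} = 1.966594.
Margin = t* × SE = 1.966594 × 0.016 = 0.031466.
CI: -0.081 ± 0.031466 → (-0.1125, -0.0495).
With 95% confidence, each one-unit increase in residual sugar is associated with a change of between -0.1125 and -0.0495 points in wine quality rating.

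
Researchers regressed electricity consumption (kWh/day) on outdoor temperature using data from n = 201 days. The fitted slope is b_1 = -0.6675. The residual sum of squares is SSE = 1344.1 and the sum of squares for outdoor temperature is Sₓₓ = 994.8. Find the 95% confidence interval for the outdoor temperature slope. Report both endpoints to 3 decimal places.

MSE = SSE/(n − 2) = 1344.1/199 = 6.75427.
SE(b_1) = √(MSE/Sₓₓ) = √(6.75427/994.8) = 0.0823989.
df = n − 2 = 199.
t* = t_{0.025, 199} = 1.971957.
Margin = t* × SE = 1.971957 × 0.0823989 = 0.16249.
CI: -0.6675 ± 0.16249 → (-0.830, -0.505).
With 95% confidence, each one-unit increase in outdoor temperature is associated with a change of between -0.830 and -0.505 kWh/day in electricity consumption.

(-0.830, -0.505)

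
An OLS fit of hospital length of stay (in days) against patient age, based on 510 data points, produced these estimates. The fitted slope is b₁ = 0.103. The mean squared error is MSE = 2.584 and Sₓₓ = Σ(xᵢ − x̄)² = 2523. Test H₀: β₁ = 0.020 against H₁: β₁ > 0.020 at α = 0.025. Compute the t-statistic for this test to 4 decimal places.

SE(b₁) = √(MSE/Sₓₓ) = √(2.584/2523) = 0.0320028.
t = (0.103 − 0.020) / 0.0320028 = 2.5935.
df = n − 2 = 508.
One-sided p ≈ 0.0049, which is < 0.025, so reject H₀.
There is evidence that the true slope on patient age exceeds 0.020 days per unit.

t = 2.5935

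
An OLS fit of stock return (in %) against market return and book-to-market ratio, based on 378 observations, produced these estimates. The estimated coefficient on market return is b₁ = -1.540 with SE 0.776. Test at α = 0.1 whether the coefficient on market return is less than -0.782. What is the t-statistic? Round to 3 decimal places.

H₀: β₁ = -0.782 vs H₁: β₁ < -0.782.
t = (b₁ − β₁⁰)/SE = (-1.540 − (-0.782)) / 0.776 = -0.977.
df = n − k − 1 = 378 − 2 − 1 = 375.
One-sided p ≈ 0.1646, which is ≥ 0.1, so fail to reject H₀.
The data do not give significant evidence that the true slope on market return is below -0.782 % per unit, holding the other predictors fixed.

t = -0.977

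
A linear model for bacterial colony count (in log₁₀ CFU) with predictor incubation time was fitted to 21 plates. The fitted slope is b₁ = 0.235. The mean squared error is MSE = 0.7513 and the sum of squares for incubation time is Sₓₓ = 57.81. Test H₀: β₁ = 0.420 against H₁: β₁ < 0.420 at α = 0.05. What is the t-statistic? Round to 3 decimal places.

SE(b₁) = √(MSE/Sₓₓ) = √(0.7513/57.81) = 0.114.
t = (0.235 − 0.420) / 0.114 = -1.623.
df = n − 2 = 19.
One-sided p ≈ 0.0606, which is ≥ 0.05, so fail to reject H₀.
The data do not give significant evidence that the true slope on incubation time is below 0.420 log₁₀ CFU per unit.

t = -1.623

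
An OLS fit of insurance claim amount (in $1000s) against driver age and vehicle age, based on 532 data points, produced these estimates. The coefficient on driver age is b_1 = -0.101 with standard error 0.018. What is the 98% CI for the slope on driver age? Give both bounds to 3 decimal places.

df = n − k − 1 = 532 − 2 − 1 = 529.
t* = t_{0.01, 529} = 2.333418.
Margin = t* × SE = 2.333418 × 0.018 = 0.04200.
CI: -0.101 ± 0.04200 → (-0.143, -0.059).
With 98% confidence, each one-unit increase in driver age is associated with a change of between -0.143 and -0.059 $1000s in insurance claim amount, holding the other predictors fixed.

(-0.143, -0.059)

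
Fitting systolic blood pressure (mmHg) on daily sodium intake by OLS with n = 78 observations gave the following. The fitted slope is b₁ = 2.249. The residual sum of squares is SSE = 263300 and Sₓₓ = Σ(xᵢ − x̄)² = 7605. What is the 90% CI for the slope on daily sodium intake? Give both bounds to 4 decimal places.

(1.1251, 3.3729)

MSE = SSE/(n − 2) = 263300/76 = 3464.47.
SE(b₁) = √(MSE/Sₓₓ) = √(3464.47/7605) = 0.674946.
df = n − 2 = 76.
t* = t_{0.05, 76} = 1.665151.
Margin = t* × SE = 1.665151 × 0.674946 = 1.123887.
CI: 2.249 ± 1.123887 → (1.1251, 3.3729).
With 90% confidence, each one-unit increase in daily sodium intake is associated with a change of between 1.1251 and 3.3729 mmHg in systolic blood pressure.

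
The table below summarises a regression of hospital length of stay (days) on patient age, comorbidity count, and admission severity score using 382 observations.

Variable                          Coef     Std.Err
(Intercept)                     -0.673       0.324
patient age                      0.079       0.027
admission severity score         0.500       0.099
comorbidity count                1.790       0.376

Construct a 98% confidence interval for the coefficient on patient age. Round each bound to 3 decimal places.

(0.016, 0.142)

Read off: b = 0.079, SE = 0.027 for patient age.
df = n − k − 1 = 382 − 3 − 1 = 378.
t* = t_{0.01, 378} = 2.336253.
Margin = t* × SE = 2.336253 × 0.027 = 0.06308.
CI: 0.079 ± 0.06308 → (0.016, 0.142).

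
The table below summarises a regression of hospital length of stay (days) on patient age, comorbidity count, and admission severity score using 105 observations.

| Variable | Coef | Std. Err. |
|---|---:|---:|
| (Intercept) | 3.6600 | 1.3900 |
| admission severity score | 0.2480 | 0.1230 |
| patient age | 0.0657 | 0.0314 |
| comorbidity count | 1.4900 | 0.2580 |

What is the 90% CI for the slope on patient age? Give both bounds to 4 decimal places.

(0.0136, 0.1178)

Read off: b = 0.0657, SE = 0.0314 for patient age.
df = n − k − 1 = 105 − 3 − 1 = 101.
t* = t_{0.05, 101} = 1.660081.
Margin = t* × SE = 1.660081 × 0.0314 = 0.052127.
CI: 0.0657 ± 0.052127 → (0.0136, 0.1178).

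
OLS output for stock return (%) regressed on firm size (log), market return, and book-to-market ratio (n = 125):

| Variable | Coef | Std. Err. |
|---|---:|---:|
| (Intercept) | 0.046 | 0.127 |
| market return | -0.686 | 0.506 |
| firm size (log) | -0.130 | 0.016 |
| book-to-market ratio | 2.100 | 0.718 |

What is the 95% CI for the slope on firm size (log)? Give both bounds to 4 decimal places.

(-0.1617, -0.0983)

Read off: b = -0.130, SE = 0.016 for firm size (log).
df = n − k − 1 = 125 − 3 − 1 = 121.
t* = t_{0.025, 121} = 1.979764.
Margin = t* × SE = 1.979764 × 0.016 = 0.031676.
CI: -0.130 ± 0.031676 → (-0.1617, -0.0983).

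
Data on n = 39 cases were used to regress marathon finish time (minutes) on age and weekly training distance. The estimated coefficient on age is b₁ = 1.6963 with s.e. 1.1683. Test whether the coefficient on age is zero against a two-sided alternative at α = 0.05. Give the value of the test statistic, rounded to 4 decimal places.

t = 1.4519

H₀: β₁ = 0 vs H₁: β₁ ≠ 0.
t = (b₁ − β₁⁰)/SE = 1.6963 / 1.1683 = 1.4519.
df = n − k − 1 = 39 − 2 − 1 = 36.
Two-sided p ≈ 0.1552, which is ≥ 0.05, so fail to reject H₀.
The data do not give significant evidence of an association between age and marathon finish time, after adjusting for the other predictors.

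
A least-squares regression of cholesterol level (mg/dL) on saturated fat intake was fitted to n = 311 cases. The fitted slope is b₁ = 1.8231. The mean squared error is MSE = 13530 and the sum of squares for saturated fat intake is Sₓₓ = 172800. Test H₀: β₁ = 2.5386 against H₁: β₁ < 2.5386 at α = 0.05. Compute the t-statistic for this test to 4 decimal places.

t = -2.5570

SE(b₁) = √(MSE/Sₓₓ) = √(13530/172800) = 0.279819.
t = (1.8231 − 2.5386) / 0.279819 = -2.5570.
df = n − 2 = 309.
One-sided p ≈ 0.0055, which is < 0.05, so reject H₀.
There is evidence that the true slope on saturated fat intake is below 2.5386 mg/dL per unit.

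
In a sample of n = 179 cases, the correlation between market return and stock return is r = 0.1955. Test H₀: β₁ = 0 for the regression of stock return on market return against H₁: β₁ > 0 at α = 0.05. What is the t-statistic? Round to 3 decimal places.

t = r·√(n − 2)/√(1 − r²) = 0.1955·√177/√0.96178 = 2.652.
df = n − 2 = 177.
One-sided p ≈ 0.0044, which is < 0.05, so reject H₀.
There is evidence of a linear association between market return and stock return.

t = 2.652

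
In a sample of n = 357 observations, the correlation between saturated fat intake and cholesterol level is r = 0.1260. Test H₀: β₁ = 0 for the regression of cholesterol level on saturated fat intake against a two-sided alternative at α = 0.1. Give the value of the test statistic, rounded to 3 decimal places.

t = r·√(n − 2)/√(1 − r²) = 0.1260·√355/√0.984124 = 2.393.
df = n − 2 = 355.
Two-sided p ≈ 0.0172, which is < 0.1, so reject H₀.
There is evidence of a linear association between saturated fat intake and cholesterol level.

t = 2.393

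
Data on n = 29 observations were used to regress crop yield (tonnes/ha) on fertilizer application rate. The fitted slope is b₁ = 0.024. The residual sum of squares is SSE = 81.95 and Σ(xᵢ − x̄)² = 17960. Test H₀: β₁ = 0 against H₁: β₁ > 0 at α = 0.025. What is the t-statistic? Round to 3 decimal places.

MSE = SSE/(n − 2) = 81.95/27 = 3.03519.
SE(b₁) = √(MSE/Sₓₓ) = √(3.03519/17960) = 0.0129999.
t = 0.024 / 0.0129999 = 1.846.
df = n − 2 = 27.
One-sided p ≈ 0.0379, which is ≥ 0.025, so fail to reject H₀.
The data do not give significant evidence that the true slope on fertilizer application rate is positive.

t = 1.846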